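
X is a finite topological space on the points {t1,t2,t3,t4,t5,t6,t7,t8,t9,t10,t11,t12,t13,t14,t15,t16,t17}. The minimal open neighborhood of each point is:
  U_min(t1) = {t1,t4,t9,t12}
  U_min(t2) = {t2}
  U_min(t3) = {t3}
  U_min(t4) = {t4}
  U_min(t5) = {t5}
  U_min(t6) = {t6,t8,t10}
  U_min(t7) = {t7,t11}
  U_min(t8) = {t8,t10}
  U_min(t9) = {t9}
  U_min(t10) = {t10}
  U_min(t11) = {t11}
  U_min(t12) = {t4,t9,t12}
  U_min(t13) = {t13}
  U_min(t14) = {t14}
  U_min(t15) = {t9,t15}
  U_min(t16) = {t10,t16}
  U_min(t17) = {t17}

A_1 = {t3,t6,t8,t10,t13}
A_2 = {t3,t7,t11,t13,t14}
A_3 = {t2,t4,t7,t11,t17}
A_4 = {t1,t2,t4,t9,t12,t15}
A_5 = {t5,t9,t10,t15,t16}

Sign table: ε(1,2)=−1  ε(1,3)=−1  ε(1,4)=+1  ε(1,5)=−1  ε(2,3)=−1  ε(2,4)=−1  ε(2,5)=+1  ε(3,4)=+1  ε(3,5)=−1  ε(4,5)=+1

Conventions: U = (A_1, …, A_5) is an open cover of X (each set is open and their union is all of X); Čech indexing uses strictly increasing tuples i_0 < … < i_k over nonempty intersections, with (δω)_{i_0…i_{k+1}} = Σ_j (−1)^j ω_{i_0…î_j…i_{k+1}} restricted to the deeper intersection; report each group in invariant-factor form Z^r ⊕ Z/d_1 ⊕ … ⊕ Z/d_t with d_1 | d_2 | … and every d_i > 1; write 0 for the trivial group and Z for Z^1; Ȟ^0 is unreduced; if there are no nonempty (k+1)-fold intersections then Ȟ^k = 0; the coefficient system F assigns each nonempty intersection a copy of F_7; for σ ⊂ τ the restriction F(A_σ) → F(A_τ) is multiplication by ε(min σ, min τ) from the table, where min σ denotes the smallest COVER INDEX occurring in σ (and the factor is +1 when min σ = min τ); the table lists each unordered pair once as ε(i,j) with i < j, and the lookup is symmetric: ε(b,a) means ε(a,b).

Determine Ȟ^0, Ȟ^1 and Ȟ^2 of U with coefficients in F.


cover nerve:
  A12={t3,t13} A15={t10} A23={t7,t11} A34={t2,t4} A45={t9,t15}
C dims 5,5; δ0: rk_F7 5
Ȟ^0: (5−5)−0=0 ⇒ 0
Ȟ^1: (5−0)−5=0 ⇒ 0
Ȟ^2: (0−0)−0=0 ⇒ 0

Ȟ^0(U;F) ≅ 0,  Ȟ^1(U;F) ≅ 0,  Ȟ^2(U;F) ≅ 0


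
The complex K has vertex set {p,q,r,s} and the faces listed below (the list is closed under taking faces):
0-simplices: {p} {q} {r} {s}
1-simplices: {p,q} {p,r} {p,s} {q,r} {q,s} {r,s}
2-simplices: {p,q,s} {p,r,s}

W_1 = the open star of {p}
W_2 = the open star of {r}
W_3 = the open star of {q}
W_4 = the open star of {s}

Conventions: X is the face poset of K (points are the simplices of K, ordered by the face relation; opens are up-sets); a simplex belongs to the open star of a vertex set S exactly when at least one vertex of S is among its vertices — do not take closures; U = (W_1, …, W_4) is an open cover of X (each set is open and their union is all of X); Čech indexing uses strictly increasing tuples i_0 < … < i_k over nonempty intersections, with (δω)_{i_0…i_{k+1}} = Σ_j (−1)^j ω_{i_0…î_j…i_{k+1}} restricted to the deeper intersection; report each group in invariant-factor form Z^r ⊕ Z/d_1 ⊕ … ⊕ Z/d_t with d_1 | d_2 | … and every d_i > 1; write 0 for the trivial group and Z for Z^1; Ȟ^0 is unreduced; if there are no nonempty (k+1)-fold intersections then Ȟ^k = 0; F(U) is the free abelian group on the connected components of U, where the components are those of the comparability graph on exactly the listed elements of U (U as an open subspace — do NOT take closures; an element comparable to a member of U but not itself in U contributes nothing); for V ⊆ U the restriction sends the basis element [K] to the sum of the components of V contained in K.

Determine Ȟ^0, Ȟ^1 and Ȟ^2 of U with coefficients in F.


Ȟ^0(U;F) ≅ Z; Ȟ^1(U;F) ≅ Z; Ȟ^2(U;F) ≅ 0

nerve simplices:
  W1={{p},{p,q},{p,r},{p,s},{p,q,s},{p,r,s}} W2={{r},{p,r},{q,r},{r,s},{p,r,s}} W3={{q},{p,q},{q,r},{q,s},{p,q,s}} W4={{s},{p,s},{q,s},{r,s},{p,q,s},{p,r,s}}
  W12={{p,r},{p,r,s}} W13={{p,q},{p,q,s}} W14={{p,s},{p,q,s},{p,r,s}} W23={{q,r}} W24={{r,s},{p,r,s}} W34={{q,s},{p,q,s}}
  W124={{p,r,s}} W134={{p,q,s}}
components per intersection:
  W1: {{p},{p,q},{p,r},{p,s},{p,q,s},{p,r,s}}
  W2: {{r},{p,r},{q,r},{r,s},{p,r,s}}
  W3: {{q},{p,q},{q,r},{q,s},{p,q,s}}
  W4: {{s},{p,s},{q,s},{r,s},{p,q,s},{p,r,s}}
  W12: {{p,r},{p,r,s}}
  W13: {{p,q},{p,q,s}}
  W14: {{p,s},{p,q,s},{p,r,s}}
  W23: {{q,r}}
  W24: {{r,s},{p,r,s}}
  W34: {{q,s},{p,q,s}}
  W124: {{p,r,s}}
  W134: {{p,q,s}}
C dims 4,6,2; δ0: rk 3, SNF 1^3; δ1: rk 2, SNF 1^2
degree 0: 4−3−0 = 1 → Ȟ^0 ≅ Z
degree 1: 6−2−3 = 1 → Ȟ^1 ≅ Z
degree 2: 2−0−2 = 0 → Ȟ^2 ≅ 0


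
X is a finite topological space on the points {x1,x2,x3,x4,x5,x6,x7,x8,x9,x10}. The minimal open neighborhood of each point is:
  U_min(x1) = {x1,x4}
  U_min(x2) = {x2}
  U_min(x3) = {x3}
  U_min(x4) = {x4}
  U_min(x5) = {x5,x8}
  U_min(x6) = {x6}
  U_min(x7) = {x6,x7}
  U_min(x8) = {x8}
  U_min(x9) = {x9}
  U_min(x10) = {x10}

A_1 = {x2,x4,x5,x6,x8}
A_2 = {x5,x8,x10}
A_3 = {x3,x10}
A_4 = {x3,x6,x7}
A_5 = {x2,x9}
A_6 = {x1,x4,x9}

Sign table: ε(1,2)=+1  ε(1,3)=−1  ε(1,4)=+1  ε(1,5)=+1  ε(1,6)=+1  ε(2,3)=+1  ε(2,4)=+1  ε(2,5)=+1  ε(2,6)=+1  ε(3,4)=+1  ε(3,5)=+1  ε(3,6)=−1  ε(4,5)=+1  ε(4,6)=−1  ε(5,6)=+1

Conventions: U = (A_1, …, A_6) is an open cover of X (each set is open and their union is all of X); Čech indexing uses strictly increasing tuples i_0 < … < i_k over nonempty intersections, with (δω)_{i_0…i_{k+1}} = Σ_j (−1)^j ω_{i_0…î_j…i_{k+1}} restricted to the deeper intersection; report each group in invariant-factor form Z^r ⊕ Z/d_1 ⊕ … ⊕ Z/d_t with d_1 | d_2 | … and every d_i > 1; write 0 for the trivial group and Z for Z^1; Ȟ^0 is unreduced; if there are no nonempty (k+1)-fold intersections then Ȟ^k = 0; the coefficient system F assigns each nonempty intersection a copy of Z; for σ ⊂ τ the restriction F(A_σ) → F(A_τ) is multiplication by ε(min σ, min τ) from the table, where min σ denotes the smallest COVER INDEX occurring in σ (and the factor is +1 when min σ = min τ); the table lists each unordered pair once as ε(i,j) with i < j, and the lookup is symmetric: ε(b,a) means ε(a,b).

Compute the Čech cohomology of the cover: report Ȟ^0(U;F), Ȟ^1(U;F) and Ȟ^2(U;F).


nerve simplices:
  A12={x5,x8} A14={x6} A15={x2} A16={x4} A23={x10} A34={x3} A56={x9}
C dims 6,7; δ0: rk 5, SNF 1^5
degree 0: 6−5−0 = 1 → Ȟ^0 ≅ Z
degree 1: 7−0−5 = 2 → Ȟ^1 ≅ Z^2
degree 2: 0−0−0 = 0 → Ȟ^2 ≅ 0

Ȟ^0 ≅ Z, Ȟ^1 ≅ Z^2, Ȟ^2 ≅ 0


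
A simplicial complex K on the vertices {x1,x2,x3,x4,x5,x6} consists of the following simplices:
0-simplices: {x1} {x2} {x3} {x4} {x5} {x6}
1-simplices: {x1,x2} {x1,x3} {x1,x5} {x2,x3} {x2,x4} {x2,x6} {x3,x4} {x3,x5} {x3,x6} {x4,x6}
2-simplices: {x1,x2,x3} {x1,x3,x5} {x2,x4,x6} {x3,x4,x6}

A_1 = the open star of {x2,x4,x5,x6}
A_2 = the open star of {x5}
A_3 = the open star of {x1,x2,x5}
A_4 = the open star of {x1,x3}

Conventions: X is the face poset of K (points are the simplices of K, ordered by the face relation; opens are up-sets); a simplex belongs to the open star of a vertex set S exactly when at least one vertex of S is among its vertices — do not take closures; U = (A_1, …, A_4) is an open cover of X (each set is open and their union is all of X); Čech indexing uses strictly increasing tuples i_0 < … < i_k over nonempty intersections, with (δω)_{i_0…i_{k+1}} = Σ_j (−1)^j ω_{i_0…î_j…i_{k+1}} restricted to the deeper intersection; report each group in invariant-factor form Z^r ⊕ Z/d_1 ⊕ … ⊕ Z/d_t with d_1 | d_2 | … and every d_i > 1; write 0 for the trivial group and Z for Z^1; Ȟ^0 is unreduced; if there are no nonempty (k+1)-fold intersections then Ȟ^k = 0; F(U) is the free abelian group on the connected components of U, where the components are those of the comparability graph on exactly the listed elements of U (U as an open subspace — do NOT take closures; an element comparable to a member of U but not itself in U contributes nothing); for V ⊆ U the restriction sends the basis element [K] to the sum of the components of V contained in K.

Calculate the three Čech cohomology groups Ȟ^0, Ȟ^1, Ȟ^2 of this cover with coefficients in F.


Ȟ^0(U;F) ≅ Z, Ȟ^1(U;F) ≅ Z, Ȟ^2(U;F) ≅ 0

cover nerve:
  A1={{x2},{x4},{x5},{x6},{x1,x2},{x1,x5},{x2,x3},{x2,x4},{x2,x6},{x3,x4},{x3,x5},{x3,x6},{x4,x6},{x1,x2,x3},{x1,x3,x5},{x2,x4,x6},{x3,x4,x6}} A2={{x5},{x1,x5},{x3,x5},{x1,x3,x5}} A3={{x1},{x2},{x5},{x1,x2},{x1,x3},{x1,x5},{x2,x3},{x2,x4},{x2,x6},{x3,x5},{x1,x2,x3},{x1,x3,x5},{x2,x4,x6}} A4={{x1},{x3},{x1,x2},{x1,x3},{x1,x5},{x2,x3},{x3,x4},{x3,x5},{x3,x6},{x1,x2,x3},{x1,x3,x5},{x3,x4,x6}}
  A12={{x5},{x1,x5},{x3,x5},{x1,x3,x5}} A13={{x2},{x5},{x1,x2},{x1,x5},{x2,x3},{x2,x4},{x2,x6},{x3,x5},{x1,x2,x3},{x1,x3,x5},{x2,x4,x6}} A14={{x1,x2},{x1,x5},{x2,x3},{x3,x4},{x3,x5},{x3,x6},{x1,x2,x3},{x1,x3,x5},{x3,x4,x6}} A23={{x5},{x1,x5},{x3,x5},{x1,x3,x5}} A24={{x1,x5},{x3,x5},{x1,x3,x5}} A34={{x1},{x1,x2},{x1,x3},{x1,x5},{x2,x3},{x3,x5},{x1,x2,x3},{x1,x3,x5}}
  A123={{x5},{x1,x5},{x3,x5},{x1,x3,x5}} A124={{x1,x5},{x3,x5},{x1,x3,x5}} A134={{x1,x2},{x1,x5},{x2,x3},{x3,x5},{x1,x2,x3},{x1,x3,x5}} A234={{x1,x5},{x3,x5},{x1,x3,x5}}
  A1234={{x1,x5},{x3,x5},{x1,x3,x5}}
components per intersection:
  A1: {{x2},{x4},{x6},{x1,x2},{x2,x3},{x2,x4},{x2,x6},{x3,x4},{x3,x6},{x4,x6},{x1,x2,x3},{x2,x4,x6},{x3,x4,x6}} {{x5},{x1,x5},{x3,x5},{x1,x3,x5}}
  A2: {{x5},{x1,x5},{x3,x5},{x1,x3,x5}}
  A3: {{x1},{x2},{x5},{x1,x2},{x1,x3},{x1,x5},{x2,x3},{x2,x4},{x2,x6},{x3,x5},{x1,x2,x3},{x1,x3,x5},{x2,x4,x6}}
  A4: {{x1},{x3},{x1,x2},{x1,x3},{x1,x5},{x2,x3},{x3,x4},{x3,x5},{x3,x6},{x1,x2,x3},{x1,x3,x5},{x3,x4,x6}}
  A12: {{x5},{x1,x5},{x3,x5},{x1,x3,x5}}
  A13: {{x2},{x1,x2},{x2,x3},{x2,x4},{x2,x6},{x1,x2,x3},{x2,x4,x6}} {{x5},{x1,x5},{x3,x5},{x1,x3,x5}}
  A14: {{x1,x2},{x2,x3},{x1,x2,x3}} {{x1,x5},{x3,x5},{x1,x3,x5}} {{x3,x4},{x3,x6},{x3,x4,x6}}
  A23: {{x5},{x1,x5},{x3,x5},{x1,x3,x5}}
  A24: {{x1,x5},{x3,x5},{x1,x3,x5}}
  A34: {{x1},{x1,x2},{x1,x3},{x1,x5},{x2,x3},{x3,x5},{x1,x2,x3},{x1,x3,x5}}
  A123: {{x5},{x1,x5},{x3,x5},{x1,x3,x5}}
  A124: {{x1,x5},{x3,x5},{x1,x3,x5}}
  A134: {{x1,x2},{x2,x3},{x1,x2,x3}} {{x1,x5},{x3,x5},{x1,x3,x5}}
  A234: {{x1,x5},{x3,x5},{x1,x3,x5}}
  A1234: {{x1,x5},{x3,x5},{x1,x3,x5}}
C dims 5,9,5,1; δ0: rk 4, SNF 1^4; δ1: rk 4, SNF 1^4; δ2: rk 1, SNF 1^1
Ȟ^0: (5−4)−0=1 ⇒ Z
Ȟ^1: (9−4)−4=1 ⇒ Z
Ȟ^2: (5−1)−4=0 ⇒ 0


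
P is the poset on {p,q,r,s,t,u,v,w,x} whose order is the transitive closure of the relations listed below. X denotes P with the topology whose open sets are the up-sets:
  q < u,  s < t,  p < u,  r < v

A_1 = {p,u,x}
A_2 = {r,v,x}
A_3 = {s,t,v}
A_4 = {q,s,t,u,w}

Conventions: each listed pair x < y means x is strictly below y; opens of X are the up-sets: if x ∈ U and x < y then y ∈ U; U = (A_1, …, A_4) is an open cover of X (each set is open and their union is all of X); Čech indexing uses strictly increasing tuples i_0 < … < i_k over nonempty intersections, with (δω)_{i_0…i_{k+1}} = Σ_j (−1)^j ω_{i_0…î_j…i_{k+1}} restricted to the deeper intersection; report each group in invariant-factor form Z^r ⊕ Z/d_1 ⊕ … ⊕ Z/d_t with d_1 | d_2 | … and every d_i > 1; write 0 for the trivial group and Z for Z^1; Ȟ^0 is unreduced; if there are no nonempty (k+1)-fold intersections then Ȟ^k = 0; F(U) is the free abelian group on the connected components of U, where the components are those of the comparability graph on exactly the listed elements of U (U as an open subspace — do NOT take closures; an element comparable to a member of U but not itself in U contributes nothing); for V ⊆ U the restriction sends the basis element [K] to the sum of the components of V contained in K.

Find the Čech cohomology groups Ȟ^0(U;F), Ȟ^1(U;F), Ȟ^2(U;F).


intersection data:
  A12={x} A14={u} A23={v} A34={s,t}
components per intersection:
  A1: {p,u} {x}
  A2: {r,v} {x}
  A3: {s,t} {v}
  A4: {q,u} {s,t} {w}
  A12: {x}
  A14: {u}
  A23: {v}
  A34: {s,t}
C dims 9,4; δ0: rk 4, SNF 1^4
Ȟ^0 = (9 − 4) − 0 = 5, so Ȟ^0 ≅ Z^5
Ȟ^1 = (4 − 0) − 4 = 0, so Ȟ^1 ≅ 0
Ȟ^2 = (0 − 0) − 0 = 0, so Ȟ^2 ≅ 0

Ȟ^0 ≅ Z^5, Ȟ^1 ≅ 0 and Ȟ^2 ≅ 0


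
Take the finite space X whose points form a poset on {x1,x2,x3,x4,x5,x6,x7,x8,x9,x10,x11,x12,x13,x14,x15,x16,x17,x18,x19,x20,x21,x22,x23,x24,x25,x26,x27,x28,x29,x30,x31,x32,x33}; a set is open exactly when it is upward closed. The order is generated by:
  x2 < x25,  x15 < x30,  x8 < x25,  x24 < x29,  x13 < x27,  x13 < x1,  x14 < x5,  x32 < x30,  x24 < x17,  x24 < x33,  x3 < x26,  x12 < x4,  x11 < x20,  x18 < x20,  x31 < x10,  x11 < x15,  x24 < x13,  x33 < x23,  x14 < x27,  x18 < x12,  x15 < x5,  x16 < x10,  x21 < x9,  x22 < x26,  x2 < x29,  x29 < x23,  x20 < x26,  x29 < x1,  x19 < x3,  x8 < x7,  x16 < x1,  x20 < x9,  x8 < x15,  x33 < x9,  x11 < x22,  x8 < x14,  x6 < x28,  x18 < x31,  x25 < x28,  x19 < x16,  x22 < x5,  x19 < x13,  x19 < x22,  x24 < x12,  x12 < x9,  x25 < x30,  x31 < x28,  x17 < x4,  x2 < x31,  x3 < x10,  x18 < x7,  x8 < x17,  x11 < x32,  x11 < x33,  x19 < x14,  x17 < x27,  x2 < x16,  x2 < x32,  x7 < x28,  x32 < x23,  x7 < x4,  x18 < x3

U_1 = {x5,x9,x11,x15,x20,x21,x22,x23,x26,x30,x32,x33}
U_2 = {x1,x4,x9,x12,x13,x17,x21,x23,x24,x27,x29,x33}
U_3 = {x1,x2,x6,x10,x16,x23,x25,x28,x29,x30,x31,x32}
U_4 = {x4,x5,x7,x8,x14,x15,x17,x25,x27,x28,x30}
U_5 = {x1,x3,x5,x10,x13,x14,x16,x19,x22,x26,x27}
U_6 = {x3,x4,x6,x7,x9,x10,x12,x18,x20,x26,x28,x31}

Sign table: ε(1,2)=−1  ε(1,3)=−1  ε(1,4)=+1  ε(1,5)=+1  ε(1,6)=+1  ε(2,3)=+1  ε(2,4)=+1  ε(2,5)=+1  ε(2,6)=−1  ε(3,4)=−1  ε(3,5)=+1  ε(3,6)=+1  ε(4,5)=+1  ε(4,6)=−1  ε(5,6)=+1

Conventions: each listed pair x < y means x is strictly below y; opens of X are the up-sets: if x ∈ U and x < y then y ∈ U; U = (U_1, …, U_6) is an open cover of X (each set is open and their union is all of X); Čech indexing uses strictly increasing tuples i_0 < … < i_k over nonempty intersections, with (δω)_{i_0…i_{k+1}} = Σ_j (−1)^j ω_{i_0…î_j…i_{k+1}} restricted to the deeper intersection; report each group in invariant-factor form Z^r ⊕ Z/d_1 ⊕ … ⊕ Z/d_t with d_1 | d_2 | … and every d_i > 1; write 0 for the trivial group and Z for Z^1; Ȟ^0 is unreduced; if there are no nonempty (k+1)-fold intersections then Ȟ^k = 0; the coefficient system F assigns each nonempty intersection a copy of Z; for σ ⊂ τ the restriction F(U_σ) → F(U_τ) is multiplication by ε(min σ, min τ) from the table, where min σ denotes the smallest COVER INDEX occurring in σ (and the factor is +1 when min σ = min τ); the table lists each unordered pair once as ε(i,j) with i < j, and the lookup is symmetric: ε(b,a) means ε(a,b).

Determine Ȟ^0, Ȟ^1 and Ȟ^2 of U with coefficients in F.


nonempty intersections:
  U12={x9,x21,x23,x33} U13={x23,x30,x32} U14={x5,x15,x30} U15={x5,x22,x26} U16={x9,x20,x26} U23={x1,x23,x29} U24={x4,x17,x27} U25={x1,x13,x27} U26={x4,x9,x12} U34={x25,x28,x30} U35={x1,x10,x16} U36={x6,x10,x28,x31} U45={x5,x14,x27} U46={x4,x7,x28} U56={x3,x10,x26}
  U123={x23} U126={x9} U134={x30} U145={x5} U156={x26} U235={x1} U245={x27} U246={x4} U346={x28} U356={x10}
C dims 6,15,10; δ0: rk 6, SNF 1^5·2; δ1: rk 9, SNF 1^9
Ȟ^0: (6−6)−0=0 ⇒ 0
Ȟ^1: (15−9)−6=0 plus torsion [2] ⇒ Z/2
Ȟ^2: (10−0)−9=1 ⇒ Z

Ȟ^0 = 0, Ȟ^1 = Z/2 and Ȟ^2 = Z


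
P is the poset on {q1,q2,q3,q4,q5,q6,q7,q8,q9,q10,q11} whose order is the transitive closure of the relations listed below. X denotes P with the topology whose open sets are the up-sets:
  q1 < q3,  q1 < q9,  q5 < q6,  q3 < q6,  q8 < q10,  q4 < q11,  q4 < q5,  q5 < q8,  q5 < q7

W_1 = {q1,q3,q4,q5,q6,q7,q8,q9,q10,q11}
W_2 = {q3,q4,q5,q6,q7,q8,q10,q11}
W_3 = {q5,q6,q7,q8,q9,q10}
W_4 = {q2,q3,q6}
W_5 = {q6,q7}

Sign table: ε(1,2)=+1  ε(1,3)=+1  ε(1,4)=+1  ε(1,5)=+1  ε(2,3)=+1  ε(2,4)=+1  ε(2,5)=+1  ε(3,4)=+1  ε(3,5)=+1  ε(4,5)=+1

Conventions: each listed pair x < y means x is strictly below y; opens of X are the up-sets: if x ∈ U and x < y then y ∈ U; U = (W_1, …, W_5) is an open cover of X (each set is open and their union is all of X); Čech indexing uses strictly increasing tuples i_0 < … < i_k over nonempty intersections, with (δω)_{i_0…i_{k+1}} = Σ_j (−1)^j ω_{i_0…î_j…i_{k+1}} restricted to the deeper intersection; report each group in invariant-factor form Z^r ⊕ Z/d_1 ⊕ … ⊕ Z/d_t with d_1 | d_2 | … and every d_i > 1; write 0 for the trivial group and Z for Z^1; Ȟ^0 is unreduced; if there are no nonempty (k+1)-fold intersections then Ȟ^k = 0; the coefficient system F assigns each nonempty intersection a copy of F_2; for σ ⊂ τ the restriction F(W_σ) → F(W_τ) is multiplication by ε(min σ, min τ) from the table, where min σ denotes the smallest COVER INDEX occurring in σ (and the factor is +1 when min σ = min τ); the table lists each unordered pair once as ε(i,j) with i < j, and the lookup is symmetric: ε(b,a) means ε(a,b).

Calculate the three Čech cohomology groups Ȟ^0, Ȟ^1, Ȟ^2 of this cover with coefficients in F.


nerve of the cover:
  W12={q3,q4,q5,q6,q7,q8,q10,q11} W13={q5,q6,q7,q8,q9,q10} W14={q3,q6} W15={q6,q7} W23={q5,q6,q7,q8,q10} W24={q3,q6} W25={q6,q7} W34={q6} W35={q6,q7} W45={q6}
  W123={q5,q6,q7,q8,q10} W124={q3,q6} W125={q6,q7} W134={q6} W135={q6,q7} W145={q6} W234={q6} W235={q6,q7} W245={q6} W345={q6}
  W1234={q6} W1235={q6,q7} W1245={q6} W1345={q6} W2345={q6}
  W12345={q6}
C dims 5,10,10,5; δ0: rk_F2 4; δ1: rk_F2 6; δ2: rk_F2 4
Ȟ^0 = (5 − 4) − 0 = 1, so Ȟ^0 ≅ Z/2
Ȟ^1 = (10 − 6) − 4 = 0, so Ȟ^1 ≅ 0
Ȟ^2 = (10 − 4) − 6 = 0, so Ȟ^2 ≅ 0

Ȟ^0 ≅ Z/2,  Ȟ^1 ≅ 0,  Ȟ^2 ≅ 0


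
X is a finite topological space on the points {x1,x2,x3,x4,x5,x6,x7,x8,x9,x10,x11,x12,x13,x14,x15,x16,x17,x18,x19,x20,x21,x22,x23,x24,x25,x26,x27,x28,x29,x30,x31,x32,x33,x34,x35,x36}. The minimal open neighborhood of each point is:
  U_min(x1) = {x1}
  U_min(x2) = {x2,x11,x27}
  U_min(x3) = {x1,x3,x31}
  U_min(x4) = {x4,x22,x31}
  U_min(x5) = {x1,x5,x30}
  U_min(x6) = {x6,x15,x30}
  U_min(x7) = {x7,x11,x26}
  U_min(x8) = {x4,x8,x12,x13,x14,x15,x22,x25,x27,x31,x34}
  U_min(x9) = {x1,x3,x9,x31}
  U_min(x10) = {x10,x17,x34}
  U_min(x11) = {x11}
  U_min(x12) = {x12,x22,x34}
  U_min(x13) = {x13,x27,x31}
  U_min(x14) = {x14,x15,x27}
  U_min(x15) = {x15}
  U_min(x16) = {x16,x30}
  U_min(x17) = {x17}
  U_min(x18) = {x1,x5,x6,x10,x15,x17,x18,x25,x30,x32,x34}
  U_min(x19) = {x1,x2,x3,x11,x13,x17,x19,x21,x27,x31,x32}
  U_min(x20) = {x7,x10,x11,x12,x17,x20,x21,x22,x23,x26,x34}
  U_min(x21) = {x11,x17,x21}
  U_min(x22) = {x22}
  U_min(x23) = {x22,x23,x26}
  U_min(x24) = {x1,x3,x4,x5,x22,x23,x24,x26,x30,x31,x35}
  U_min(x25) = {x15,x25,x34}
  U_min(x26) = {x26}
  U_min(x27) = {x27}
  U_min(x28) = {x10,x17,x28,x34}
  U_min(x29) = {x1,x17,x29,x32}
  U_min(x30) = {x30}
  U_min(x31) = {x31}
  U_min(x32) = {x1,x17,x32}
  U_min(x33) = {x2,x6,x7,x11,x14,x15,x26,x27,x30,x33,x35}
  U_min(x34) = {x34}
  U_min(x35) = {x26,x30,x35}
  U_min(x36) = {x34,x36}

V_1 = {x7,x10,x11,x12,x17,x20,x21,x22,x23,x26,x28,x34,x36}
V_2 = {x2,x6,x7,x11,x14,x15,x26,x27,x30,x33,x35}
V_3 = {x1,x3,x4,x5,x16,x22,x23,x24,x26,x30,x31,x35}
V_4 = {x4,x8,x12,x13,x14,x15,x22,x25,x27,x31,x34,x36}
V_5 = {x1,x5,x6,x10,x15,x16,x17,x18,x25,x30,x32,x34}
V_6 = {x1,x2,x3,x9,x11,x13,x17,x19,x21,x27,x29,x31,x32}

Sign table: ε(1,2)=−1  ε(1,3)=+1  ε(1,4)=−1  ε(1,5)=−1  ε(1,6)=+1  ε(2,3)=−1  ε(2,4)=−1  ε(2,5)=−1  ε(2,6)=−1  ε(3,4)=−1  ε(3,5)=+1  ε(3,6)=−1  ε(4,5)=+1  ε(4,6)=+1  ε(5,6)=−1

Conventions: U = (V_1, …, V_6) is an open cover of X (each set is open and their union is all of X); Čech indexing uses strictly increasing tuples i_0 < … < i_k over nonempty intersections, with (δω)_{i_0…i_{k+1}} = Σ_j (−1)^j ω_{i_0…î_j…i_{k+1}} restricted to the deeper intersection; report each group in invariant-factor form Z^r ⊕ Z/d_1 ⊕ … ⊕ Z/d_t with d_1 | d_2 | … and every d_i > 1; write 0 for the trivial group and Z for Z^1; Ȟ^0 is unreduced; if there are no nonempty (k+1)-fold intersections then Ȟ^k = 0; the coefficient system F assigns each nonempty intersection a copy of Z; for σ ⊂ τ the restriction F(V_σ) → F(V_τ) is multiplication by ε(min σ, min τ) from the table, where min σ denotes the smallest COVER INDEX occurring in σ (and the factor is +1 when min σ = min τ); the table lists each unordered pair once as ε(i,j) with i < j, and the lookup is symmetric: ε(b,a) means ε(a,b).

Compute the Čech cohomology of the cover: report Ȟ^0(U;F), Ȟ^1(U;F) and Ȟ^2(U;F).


nonempty intersections:
  V12={x7,x11,x26} V13={x22,x23,x26} V14={x12,x22,x34,x36} V15={x10,x17,x34} V16={x11,x17,x21} V23={x26,x30,x35} V24={x14,x15,x27} V25={x6,x15,x30} V26={x2,x11,x27} V34={x4,x22,x31} V35={x1,x5,x16,x30} V36={x1,x3,x31} V45={x15,x25,x34} V46={x13,x27,x31} V56={x1,x17,x32}
  V123={x26} V126={x11} V134={x22} V145={x34} V156={x17} V235={x30} V245={x15} V246={x27} V346={x31} V356={x1}
C dims 6,15,10; δ0: rk 6, SNF 1^5·2; δ1: rk 9, SNF 1^9
Ȟ^0: (6−6)−0=0 ⇒ 0
Ȟ^1: (15−9)−6=0 plus torsion [2] ⇒ Z/2
Ȟ^2: (10−0)−9=1 ⇒ Z

Ȟ^0 = 0, Ȟ^1 = Z/2 and Ȟ^2 = Z


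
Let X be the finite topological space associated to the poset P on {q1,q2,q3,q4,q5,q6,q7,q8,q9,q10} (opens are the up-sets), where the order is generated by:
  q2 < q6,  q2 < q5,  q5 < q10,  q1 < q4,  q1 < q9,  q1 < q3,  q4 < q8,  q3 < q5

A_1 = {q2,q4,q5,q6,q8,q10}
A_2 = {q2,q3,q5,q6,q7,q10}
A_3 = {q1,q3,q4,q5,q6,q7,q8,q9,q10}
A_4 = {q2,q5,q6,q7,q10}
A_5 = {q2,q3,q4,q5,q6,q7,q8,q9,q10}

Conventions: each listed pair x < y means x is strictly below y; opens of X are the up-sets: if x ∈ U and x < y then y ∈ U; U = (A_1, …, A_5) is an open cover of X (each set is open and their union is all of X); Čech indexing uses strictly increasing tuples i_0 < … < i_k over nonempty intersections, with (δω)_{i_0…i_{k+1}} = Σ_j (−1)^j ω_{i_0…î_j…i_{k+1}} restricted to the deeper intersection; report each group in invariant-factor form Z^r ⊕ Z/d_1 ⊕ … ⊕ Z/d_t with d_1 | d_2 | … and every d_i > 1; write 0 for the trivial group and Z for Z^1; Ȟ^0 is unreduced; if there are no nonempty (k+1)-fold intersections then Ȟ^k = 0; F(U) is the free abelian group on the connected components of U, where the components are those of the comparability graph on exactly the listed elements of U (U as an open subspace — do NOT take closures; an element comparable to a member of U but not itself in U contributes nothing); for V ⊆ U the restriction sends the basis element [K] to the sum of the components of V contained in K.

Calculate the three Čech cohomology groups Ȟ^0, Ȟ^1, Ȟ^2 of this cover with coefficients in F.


cover nerve:
  A12={q2,q5,q6,q10} A13={q4,q5,q6,q8,q10} A14={q2,q5,q6,q10} A15={q2,q4,q5,q6,q8,q10} A23={q3,q5,q6,q7,q10} A24={q2,q5,q6,q7,q10} A25={q2,q3,q5,q6,q7,q10} A34={q5,q6,q7,q10} A35={q3,q4,q5,q6,q7,q8,q9,q10} A45={q2,q5,q6,q7,q10}
  A123={q5,q6,q10} A124={q2,q5,q6,q10} A125={q2,q5,q6,q10} A134={q5,q6,q10} A135={q4,q5,q6,q8,q10} A145={q2,q5,q6,q10} A234={q5,q6,q7,q10} A235={q3,q5,q6,q7,q10} A245={q2,q5,q6,q7,q10} A345={q5,q6,q7,q10}
  A1234={q5,q6,q10} A1235={q5,q6,q10} A1245={q2,q5,q6,q10} A1345={q5,q6,q10} A2345={q5,q6,q7,q10}
  A12345={q5,q6,q10}
components per intersection:
  A1: {q2,q5,q6,q10} {q4,q8}
  A2: {q2,q3,q5,q6,q10} {q7}
  A3: {q1,q3,q4,q5,q8,q9,q10} {q6} {q7}
  A4: {q2,q5,q6,q10} {q7}
  A5: {q2,q3,q5,q6,q10} {q4,q8} {q7} {q9}
  A12: {q2,q5,q6,q10}
  A13: {q4,q8} {q5,q10} {q6}
  A14: {q2,q5,q6,q10}
  A15: {q2,q5,q6,q10} {q4,q8}
  A23: {q3,q5,q10} {q6} {q7}
  A24: {q2,q5,q6,q10} {q7}
  A25: {q2,q3,q5,q6,q10} {q7}
  A34: {q5,q10} {q6} {q7}
  A35: {q3,q5,q10} {q4,q8} {q6} {q7} {q9}
  A45: {q2,q5,q6,q10} {q7}
  A123: {q5,q10} {q6}
  A124: {q2,q5,q6,q10}
  A125: {q2,q5,q6,q10}
  A134: {q5,q10} {q6}
  A135: {q4,q8} {q5,q10} {q6}
  A145: {q2,q5,q6,q10}
  A234: {q5,q10} {q6} {q7}
  A235: {q3,q5,q10} {q6} {q7}
  A245: {q2,q5,q6,q10} {q7}
  A345: {q5,q10} {q6} {q7}
  A1234: {q5,q10} {q6}
  A1235: {q5,q10} {q6}
  A1245: {q2,q5,q6,q10}
  A1345: {q5,q10} {q6}
  A2345: {q5,q10} {q6} {q7}
  A12345: {q5,q10} {q6}
C dims 13,24,21,10; δ0: rk 11, SNF 1^11; δ1: rk 13, SNF 1^13; δ2: rk 8, SNF 1^8
Ȟ^0: (13−11)−0=2 ⇒ Z^2
Ȟ^1: (24−13)−11=0 ⇒ 0
Ȟ^2: (21−8)−13=0 ⇒ 0

Ȟ^0(U;F) ≅ Z^2, Ȟ^1(U;F) ≅ 0, Ȟ^2(U;F) ≅ 0


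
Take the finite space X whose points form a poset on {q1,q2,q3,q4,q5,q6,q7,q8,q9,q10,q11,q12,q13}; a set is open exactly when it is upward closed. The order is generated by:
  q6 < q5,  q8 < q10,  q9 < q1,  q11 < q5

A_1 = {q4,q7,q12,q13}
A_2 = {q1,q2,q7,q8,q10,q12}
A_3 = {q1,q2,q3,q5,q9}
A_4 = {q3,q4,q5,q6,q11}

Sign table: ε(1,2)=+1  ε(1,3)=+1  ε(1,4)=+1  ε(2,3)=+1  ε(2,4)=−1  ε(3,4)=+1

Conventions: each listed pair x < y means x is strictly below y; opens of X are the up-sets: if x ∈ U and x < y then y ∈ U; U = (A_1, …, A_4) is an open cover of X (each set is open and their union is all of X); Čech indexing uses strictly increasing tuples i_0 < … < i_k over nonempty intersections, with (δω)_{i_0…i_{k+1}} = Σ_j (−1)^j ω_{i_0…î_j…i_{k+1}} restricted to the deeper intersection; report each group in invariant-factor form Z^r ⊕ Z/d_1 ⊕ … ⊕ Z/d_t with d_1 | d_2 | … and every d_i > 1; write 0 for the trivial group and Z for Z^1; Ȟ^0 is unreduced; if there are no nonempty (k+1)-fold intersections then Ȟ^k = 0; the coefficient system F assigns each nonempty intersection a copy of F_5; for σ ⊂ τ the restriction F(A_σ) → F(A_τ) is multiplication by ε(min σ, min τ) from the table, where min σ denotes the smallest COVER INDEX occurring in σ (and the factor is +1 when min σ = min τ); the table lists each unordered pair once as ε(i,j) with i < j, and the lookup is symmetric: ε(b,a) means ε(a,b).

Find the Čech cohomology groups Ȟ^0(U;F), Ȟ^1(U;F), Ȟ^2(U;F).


nerve simplices:
  A12={q7,q12} A14={q4} A23={q1,q2} A34={q3,q5}
C dims 4,4; δ0: rk_F5 3
degree 0: 4−3−0 = 1 → Ȟ^0 ≅ Z/5
degree 1: 4−0−3 = 1 → Ȟ^1 ≅ Z/5
degree 2: 0−0−0 = 0 → Ȟ^2 ≅ 0

Ȟ^0(U;F) ≅ Z/5, Ȟ^1(U;F) ≅ Z/5, Ȟ^2(U;F) ≅ 0


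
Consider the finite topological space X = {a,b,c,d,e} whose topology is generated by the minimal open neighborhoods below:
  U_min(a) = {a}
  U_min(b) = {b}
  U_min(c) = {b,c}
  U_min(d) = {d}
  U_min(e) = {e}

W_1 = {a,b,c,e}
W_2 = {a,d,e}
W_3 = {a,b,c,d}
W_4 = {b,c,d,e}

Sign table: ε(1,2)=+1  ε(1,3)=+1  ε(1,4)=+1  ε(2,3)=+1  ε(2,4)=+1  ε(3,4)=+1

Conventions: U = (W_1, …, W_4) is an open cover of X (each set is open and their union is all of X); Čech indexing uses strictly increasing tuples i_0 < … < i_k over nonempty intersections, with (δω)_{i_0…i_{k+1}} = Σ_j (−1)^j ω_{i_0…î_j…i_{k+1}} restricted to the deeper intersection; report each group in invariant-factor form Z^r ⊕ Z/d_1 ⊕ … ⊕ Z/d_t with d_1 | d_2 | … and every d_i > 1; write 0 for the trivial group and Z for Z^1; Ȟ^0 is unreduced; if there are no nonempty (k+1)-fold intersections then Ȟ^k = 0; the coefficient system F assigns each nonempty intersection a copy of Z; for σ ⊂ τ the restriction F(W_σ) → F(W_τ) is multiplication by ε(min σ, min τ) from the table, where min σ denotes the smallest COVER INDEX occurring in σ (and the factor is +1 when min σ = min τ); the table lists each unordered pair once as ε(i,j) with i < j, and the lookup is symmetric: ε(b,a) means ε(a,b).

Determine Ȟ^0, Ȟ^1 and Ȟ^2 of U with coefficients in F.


intersection data:
  W12={a,e} W13={a,b,c} W14={b,c,e} W23={a,d} W24={d,e} W34={b,c,d}
  W123={a} W124={e} W134={b,c} W234={d}
C dims 4,6,4; δ0: rk 3, SNF 1^3; δ1: rk 3, SNF 1^3
Ȟ^0 = (4 − 3) − 0 = 1, so Ȟ^0 ≅ Z
Ȟ^1 = (6 − 3) − 3 = 0, so Ȟ^1 ≅ 0
Ȟ^2 = (4 − 0) − 3 = 1, so Ȟ^2 ≅ Z

Ȟ^0 = Z, Ȟ^1 = 0, Ȟ^2 = Z


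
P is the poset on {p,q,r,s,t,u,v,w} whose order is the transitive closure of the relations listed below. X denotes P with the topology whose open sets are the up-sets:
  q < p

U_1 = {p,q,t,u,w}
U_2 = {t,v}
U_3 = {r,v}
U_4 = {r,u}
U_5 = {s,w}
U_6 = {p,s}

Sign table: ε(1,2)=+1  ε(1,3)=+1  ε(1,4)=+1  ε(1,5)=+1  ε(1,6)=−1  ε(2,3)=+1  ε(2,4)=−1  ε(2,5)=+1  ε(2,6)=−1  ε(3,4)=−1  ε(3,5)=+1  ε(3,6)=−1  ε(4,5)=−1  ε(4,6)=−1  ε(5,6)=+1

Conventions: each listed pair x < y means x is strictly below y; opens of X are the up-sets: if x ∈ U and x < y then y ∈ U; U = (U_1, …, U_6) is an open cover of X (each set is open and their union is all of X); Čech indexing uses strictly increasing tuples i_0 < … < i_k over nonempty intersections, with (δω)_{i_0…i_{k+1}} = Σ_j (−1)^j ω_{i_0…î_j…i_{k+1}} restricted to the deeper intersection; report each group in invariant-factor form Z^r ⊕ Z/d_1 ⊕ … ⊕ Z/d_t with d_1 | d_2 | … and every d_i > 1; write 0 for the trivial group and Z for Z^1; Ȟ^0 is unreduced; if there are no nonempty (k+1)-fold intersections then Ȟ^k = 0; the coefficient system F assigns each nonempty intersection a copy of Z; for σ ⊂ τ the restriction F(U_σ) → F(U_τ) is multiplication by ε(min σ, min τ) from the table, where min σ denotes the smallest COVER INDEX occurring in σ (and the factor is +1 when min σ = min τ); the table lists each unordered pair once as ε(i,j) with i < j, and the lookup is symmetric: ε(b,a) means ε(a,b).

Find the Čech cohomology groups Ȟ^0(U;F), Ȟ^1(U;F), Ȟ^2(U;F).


Ȟ^0 ≅ 0; Ȟ^1 ≅ Z ⊕ Z/2; Ȟ^2 ≅ 0

nerve simplices:
  U12={t} U14={u} U15={w} U16={p} U23={v} U34={r} U56={s}
C dims 6,7; δ0: rk 6, SNF 1^5·2
degree 0: 6−6−0 = 0 → Ȟ^0 ≅ 0
degree 1: 7−0−6 = 1 plus torsion [2] → Ȟ^1 ≅ Z ⊕ Z/2
degree 2: 0−0−0 = 0 → Ȟ^2 ≅ 0


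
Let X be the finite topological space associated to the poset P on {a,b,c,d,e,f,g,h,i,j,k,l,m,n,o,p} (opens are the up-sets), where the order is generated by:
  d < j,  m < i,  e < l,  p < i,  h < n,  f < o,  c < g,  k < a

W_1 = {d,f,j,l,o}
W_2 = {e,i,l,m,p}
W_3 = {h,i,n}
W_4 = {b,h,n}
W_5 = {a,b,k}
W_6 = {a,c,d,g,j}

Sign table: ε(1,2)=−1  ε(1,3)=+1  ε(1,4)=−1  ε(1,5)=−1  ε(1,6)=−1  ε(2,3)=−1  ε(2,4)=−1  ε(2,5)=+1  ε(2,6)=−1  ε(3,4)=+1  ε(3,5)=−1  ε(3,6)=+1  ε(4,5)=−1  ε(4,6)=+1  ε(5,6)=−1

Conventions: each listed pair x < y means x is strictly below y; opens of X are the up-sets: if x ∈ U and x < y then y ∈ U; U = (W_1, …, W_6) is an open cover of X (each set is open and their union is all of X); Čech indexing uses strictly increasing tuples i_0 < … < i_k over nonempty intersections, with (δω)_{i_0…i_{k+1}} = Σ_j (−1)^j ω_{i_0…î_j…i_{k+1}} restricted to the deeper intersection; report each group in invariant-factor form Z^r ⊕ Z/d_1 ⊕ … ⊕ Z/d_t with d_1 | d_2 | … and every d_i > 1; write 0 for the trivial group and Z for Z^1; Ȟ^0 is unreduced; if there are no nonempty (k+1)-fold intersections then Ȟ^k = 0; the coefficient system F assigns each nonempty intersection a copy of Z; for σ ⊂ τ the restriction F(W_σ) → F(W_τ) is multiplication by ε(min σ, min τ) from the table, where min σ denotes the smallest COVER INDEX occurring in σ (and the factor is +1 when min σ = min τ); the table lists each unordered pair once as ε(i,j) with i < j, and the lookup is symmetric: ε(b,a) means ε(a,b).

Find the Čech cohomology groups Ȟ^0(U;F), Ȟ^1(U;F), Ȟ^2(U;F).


nonempty overlaps:
  W12={l} W16={d,j} W23={i} W34={h,n} W45={b} W56={a}
C dims 6,6; δ0: rk 6, SNF 1^5·2
degree 0: 6−6−0 = 0 → Ȟ^0 ≅ 0
degree 1: 6−0−6 = 0 plus torsion [2] → Ȟ^1 ≅ Z/2
degree 2: 0−0−0 = 0 → Ȟ^2 ≅ 0

Ȟ^0 ≅ 0,  Ȟ^1 ≅ Z/2,  Ȟ^2 ≅ 0


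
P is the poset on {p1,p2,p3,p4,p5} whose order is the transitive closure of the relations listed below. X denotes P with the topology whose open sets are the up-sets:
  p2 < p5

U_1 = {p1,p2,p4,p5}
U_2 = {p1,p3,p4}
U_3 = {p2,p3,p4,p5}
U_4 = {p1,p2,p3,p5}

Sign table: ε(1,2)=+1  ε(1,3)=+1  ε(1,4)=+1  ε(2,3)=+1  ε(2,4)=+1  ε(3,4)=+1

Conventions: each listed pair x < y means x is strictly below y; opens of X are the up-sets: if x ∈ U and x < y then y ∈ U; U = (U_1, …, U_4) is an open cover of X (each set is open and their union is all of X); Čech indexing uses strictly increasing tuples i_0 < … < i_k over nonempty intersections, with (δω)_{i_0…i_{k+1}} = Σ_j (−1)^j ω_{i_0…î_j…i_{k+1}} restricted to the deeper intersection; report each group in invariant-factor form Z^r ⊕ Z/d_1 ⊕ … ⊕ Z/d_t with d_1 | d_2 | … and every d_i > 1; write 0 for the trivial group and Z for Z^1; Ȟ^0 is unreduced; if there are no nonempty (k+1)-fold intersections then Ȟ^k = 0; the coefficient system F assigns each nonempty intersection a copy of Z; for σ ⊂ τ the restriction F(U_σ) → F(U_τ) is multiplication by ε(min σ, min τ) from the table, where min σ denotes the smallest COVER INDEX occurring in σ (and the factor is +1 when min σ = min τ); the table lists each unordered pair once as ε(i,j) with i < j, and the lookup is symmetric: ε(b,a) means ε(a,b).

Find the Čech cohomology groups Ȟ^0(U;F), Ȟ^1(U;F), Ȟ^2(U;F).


Ȟ^0(U;F) ≅ Z, Ȟ^1(U;F) ≅ 0, Ȟ^2(U;F) ≅ Z

intersection data:
  U12={p1,p4} U13={p2,p4,p5} U14={p1,p2,p5} U23={p3,p4} U24={p1,p3} U34={p2,p3,p5}
  U123={p4} U124={p1} U134={p2,p5} U234={p3}
C dims 4,6,4; δ0: rk 3, SNF 1^3; δ1: rk 3, SNF 1^3
Ȟ^0 = (4 − 3) − 0 = 1, so Ȟ^0 ≅ Z
Ȟ^1 = (6 − 3) − 3 = 0, so Ȟ^1 ≅ 0
Ȟ^2 = (4 − 0) − 3 = 1, so Ȟ^2 ≅ Z


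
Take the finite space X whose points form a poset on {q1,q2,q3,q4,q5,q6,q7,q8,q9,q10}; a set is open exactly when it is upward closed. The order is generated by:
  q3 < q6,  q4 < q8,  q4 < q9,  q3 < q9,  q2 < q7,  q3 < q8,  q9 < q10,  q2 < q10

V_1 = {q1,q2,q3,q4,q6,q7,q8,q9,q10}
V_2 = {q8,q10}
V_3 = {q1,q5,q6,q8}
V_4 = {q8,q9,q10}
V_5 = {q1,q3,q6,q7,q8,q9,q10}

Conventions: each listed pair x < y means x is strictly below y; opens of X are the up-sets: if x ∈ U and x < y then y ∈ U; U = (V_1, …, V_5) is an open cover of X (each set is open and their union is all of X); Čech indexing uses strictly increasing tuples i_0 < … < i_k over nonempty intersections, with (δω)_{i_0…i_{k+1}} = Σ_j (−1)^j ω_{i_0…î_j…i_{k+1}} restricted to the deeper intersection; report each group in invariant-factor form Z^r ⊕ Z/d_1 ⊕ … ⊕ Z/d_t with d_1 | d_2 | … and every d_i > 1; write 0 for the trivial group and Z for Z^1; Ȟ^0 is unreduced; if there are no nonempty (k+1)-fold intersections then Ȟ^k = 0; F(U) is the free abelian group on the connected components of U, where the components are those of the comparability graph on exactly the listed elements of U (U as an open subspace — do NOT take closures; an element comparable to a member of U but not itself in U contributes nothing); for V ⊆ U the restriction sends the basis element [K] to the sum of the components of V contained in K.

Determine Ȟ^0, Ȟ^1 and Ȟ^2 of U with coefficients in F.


Ȟ^0 ≅ Z^3; Ȟ^1 ≅ 0; Ȟ^2 ≅ 0

intersection data:
  V12={q8,q10} V13={q1,q6,q8} V14={q8,q9,q10} V15={q1,q3,q6,q7,q8,q9,q10} V23={q8} V24={q8,q10} V25={q8,q10} V34={q8} V35={q1,q6,q8} V45={q8,q9,q10}
  V123={q8} V124={q8,q10} V125={q8,q10} V134={q8} V135={q1,q6,q8} V145={q8,q9,q10} V234={q8} V235={q8} V245={q8,q10} V345={q8}
  V1234={q8} V1235={q8} V1245={q8,q10} V1345={q8} V2345={q8}
  V12345={q8}
components per intersection:
  V1: {q1} {q2,q3,q4,q6,q7,q8,q9,q10}
  V2: {q8} {q10}
  V3: {q1} {q5} {q6} {q8}
  V4: {q8} {q9,q10}
  V5: {q1} {q3,q6,q8,q9,q10} {q7}
  V12: {q8} {q10}
  V13: {q1} {q6} {q8}
  V14: {q8} {q9,q10}
  V15: {q1} {q3,q6,q8,q9,q10} {q7}
  V23: {q8}
  V24: {q8} {q10}
  V25: {q8} {q10}
  V34: {q8}
  V35: {q1} {q6} {q8}
  V45: {q8} {q9,q10}
  V123: {q8}
  V124: {q8} {q10}
  V125: {q8} {q10}
  V134: {q8}
  V135: {q1} {q6} {q8}
  V145: {q8} {q9,q10}
  V234: {q8}
  V235: {q8}
  V245: {q8} {q10}
  V345: {q8}
  V1234: {q8}
  V1235: {q8}
  V1245: {q8} {q10}
  V1345: {q8}
  V2345: {q8}
  V12345: {q8}
C dims 13,21,16,6; δ0: rk 10, SNF 1^10; δ1: rk 11, SNF 1^11; δ2: rk 5, SNF 1^5
Ȟ^0 = (13 − 10) − 0 = 3, so Ȟ^0 ≅ Z^3
Ȟ^1 = (21 − 11) − 10 = 0, so Ȟ^1 ≅ 0
Ȟ^2 = (16 − 5) − 11 = 0, so Ȟ^2 ≅ 0


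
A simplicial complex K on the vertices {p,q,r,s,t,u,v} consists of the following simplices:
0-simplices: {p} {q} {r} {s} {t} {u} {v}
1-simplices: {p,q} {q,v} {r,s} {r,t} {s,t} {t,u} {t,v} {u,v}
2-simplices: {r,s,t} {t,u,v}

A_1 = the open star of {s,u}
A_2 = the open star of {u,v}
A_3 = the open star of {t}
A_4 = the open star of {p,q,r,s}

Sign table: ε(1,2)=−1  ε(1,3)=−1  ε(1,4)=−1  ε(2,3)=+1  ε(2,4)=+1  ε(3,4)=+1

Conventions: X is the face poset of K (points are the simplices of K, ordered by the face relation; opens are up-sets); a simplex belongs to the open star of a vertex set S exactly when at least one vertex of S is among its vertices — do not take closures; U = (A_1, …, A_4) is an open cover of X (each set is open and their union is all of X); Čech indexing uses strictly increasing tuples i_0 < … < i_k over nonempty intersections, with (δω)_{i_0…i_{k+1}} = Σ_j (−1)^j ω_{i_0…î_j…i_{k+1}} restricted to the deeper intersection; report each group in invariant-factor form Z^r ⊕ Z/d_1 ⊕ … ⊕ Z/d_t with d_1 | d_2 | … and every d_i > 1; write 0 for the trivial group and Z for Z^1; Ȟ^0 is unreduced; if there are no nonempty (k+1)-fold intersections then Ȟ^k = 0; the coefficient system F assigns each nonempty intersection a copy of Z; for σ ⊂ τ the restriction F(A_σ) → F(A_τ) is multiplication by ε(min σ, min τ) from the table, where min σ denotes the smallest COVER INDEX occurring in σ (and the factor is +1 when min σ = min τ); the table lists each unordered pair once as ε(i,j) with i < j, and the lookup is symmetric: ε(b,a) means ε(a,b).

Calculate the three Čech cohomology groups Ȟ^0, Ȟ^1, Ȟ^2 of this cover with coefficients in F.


Ȟ^0 ≅ Z, Ȟ^1 ≅ Z and Ȟ^2 ≅ 0

intersection data:
  A1={{s},{u},{r,s},{s,t},{t,u},{u,v},{r,s,t},{t,u,v}} A2={{u},{v},{q,v},{t,u},{t,v},{u,v},{t,u,v}} A3={{t},{r,t},{s,t},{t,u},{t,v},{r,s,t},{t,u,v}} A4={{p},{q},{r},{s},{p,q},{q,v},{r,s},{r,t},{s,t},{r,s,t}}
  A12={{u},{t,u},{u,v},{t,u,v}} A13={{s,t},{t,u},{r,s,t},{t,u,v}} A14={{s},{r,s},{s,t},{r,s,t}} A23={{t,u},{t,v},{t,u,v}} A24={{q,v}} A34={{r,t},{s,t},{r,s,t}}
  A123={{t,u},{t,u,v}} A134={{s,t},{r,s,t}}
C dims 4,6,2; δ0: rk 3, SNF 1^3; δ1: rk 2, SNF 1^2
Ȟ^0 = (4 − 3) − 0 = 1, so Ȟ^0 ≅ Z
Ȟ^1 = (6 − 2) − 3 = 1, so Ȟ^1 ≅ Z
Ȟ^2 = (2 − 0) − 2 = 0, so Ȟ^2 ≅ 0


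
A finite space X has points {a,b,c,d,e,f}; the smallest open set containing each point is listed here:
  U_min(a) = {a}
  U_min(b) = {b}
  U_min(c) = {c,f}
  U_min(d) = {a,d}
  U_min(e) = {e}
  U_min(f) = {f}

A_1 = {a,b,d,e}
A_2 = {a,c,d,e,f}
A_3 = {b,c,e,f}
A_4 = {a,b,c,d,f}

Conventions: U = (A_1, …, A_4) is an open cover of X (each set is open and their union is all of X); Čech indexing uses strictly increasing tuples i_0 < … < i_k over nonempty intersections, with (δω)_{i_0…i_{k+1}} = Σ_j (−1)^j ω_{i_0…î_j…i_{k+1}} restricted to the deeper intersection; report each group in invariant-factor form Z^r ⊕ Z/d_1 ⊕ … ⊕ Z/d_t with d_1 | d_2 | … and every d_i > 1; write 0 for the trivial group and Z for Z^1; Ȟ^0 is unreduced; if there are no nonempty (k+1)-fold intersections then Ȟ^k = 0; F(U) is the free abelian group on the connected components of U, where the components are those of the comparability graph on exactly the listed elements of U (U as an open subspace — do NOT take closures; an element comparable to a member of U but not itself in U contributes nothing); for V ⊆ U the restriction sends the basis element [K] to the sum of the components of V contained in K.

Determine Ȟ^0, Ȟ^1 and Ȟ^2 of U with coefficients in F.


Ȟ^0 ≅ Z^4, Ȟ^1 ≅ 0 and Ȟ^2 ≅ 0

nonempty overlaps:
  A12={a,d,e} A13={b,e} A14={a,b,d} A23={c,e,f} A24={a,c,d,f} A34={b,c,f}
  A123={e} A124={a,d} A134={b} A234={c,f}
components per intersection:
  A1: {a,d} {b} {e}
  A2: {a,d} {c,f} {e}
  A3: {b} {c,f} {e}
  A4: {a,d} {b} {c,f}
  A12: {a,d} {e}
  A13: {b} {e}
  A14: {a,d} {b}
  A23: {c,f} {e}
  A24: {a,d} {c,f}
  A34: {b} {c,f}
  A123: {e}
  A124: {a,d}
  A134: {b}
  A234: {c,f}
C dims 12,12,4; δ0: rk 8, SNF 1^8; δ1: rk 4, SNF 1^4
degree 0: 12−8−0 = 4 → Ȟ^0 ≅ Z^4
degree 1: 12−4−8 = 0 → Ȟ^1 ≅ 0
degree 2: 4−0−4 = 0 → Ȟ^2 ≅ 0
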